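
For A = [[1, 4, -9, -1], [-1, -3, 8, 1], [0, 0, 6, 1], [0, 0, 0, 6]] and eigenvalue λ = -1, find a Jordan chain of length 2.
We seek v_1 ∈ ker((A + I)^2) \ ker(A + I), then set v_{i+1} = (A + I) v_i.

One such chain is v_1 = [[-1, 1, 0, 0]]^T, v_2 = [[2, -1, 0, 0]]^T. Check: (A + I) v_2 = [[0, 0, 0, 0]]^T = 0.

v_1 = [[-1, 1, 0, 0]]^T, v_2 = [[2, -1, 0, 0]]^T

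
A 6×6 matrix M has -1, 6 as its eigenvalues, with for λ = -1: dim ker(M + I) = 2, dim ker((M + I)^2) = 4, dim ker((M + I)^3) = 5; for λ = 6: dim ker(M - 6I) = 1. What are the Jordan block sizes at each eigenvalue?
Jordan blocks: (-1, 3), (-1, 2), (6, 1)

λ = -1: successive nullity increments [2, 2, 1] count blocks of size ≥ k; block sizes are [3, 2].
λ = 6: successive nullity increments [1] count blocks of size ≥ k; block sizes are [1].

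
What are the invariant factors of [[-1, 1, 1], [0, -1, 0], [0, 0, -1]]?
x + 1, (x + 1)^2

The Jordan structure of A has elementary divisors (x + 1)^2, (x + 1). Arranging the block sizes at each eigenvalue in decreasing order and taking row products gives the invariant factors.

Invariant factors (smallest first, each dividing the next): x + 1, (x + 1)^2.

Check: the last factor (x + 1)^2 is the minimal polynomial, and the product (x + 1)^3 is the characteristic polynomial.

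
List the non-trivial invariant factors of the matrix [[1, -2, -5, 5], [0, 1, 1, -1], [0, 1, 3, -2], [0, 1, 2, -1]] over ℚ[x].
x - 1, (x - 1)^3

The Jordan structure of A has elementary divisors (x - 1)^3, (x - 1). Arranging the block sizes at each eigenvalue in decreasing order and taking row products gives the invariant factors.

Invariant factors (smallest first, each dividing the next): x - 1, (x - 1)^3.

Check: the last factor (x - 1)^3 is the minimal polynomial, and the product (x - 1)^4 is the characteristic polynomial.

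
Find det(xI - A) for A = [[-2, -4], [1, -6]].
χ_A(x) = (x + 4)^2

xI - A = [[x + 2, 4], [-1, x + 6]].

Expanding det(xI - A) along the first row:
det(xI - A) = + (x + 2)·det([[x + 6]]) - (4)·det([[-1]]).

Evaluating gives χ_A(x) = x^2 + 8x + 16 = (x + 4)^2.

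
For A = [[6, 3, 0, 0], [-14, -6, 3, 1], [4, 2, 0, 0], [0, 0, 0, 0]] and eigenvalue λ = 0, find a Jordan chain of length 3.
We seek v_1 ∈ ker(A^3) \ ker(A^2), then set v_{i+1} = A v_i.

One such chain is v_1 = [[1, -2, 1, 0]]^T, v_2 = [[0, 1, 0, 0]]^T, v_3 = [[3, -6, 2, 0]]^T. Check: A v_3 = [[0, 0, 0, 0]]^T = 0.

v_1 = [[1, -2, 1, 0]]^T, v_2 = [[0, 1, 0, 0]]^T, v_3 = [[3, -6, 2, 0]]^T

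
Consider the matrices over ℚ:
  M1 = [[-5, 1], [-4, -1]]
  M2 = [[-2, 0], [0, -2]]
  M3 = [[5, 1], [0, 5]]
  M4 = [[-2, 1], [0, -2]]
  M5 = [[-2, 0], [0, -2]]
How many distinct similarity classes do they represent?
4 classes: {M1}, {M2, M5}, {M3}, {M4}

Characteristic polynomials: χ_{M1} = (x + 3)^2, χ_{M2} = (x + 2)^2, χ_{M3} = (x - 5)^2, χ_{M4} = (x + 2)^2, χ_{M5} = (x + 2)^2.

{M1}: invariant factors (x + 3)^2.

{M2, M5}: invariant factors x + 2, x + 2.

{M3}: invariant factors (x - 5)^2.

{M4}: invariant factors (x + 2)^2.

Matrices are similar if and only if their invariant-factor lists agree; the partition into similarity classes is {M1}, {M2, M5}, {M3}, {M4}.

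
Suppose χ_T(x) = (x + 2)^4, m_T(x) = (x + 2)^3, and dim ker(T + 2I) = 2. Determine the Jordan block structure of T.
Jordan blocks: (-2, 3), (-2, 1)

λ = -2: algebraic multiplicity 4 (exponent in χ_T), largest block size 3 (exponent in m_T), 2 blocks (geometric multiplicity). These force block sizes [3, 1].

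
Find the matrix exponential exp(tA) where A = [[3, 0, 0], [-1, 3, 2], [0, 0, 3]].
e^{tA} = [[e^{3*t}, 0, 0], [-t*e^{3*t}, e^{3*t}, 2*t*e^{3*t}], [0, 0, e^{3*t}]]

A has Jordan form J = [[3, 1, 0], [0, 3, 0], [0, 0, 3]] with A = PJP^{-1}, so e^{tA} = P e^{tJ} P^{-1}.

For a Jordan block J_k(λ), e^{tJ_k(λ)} = e^{λt} · (I + tN + t^2 N^2/2! + ... + t^{k-1} N^{k-1}/(k-1)!) where N is the nilpotent superdiagonal part.

Assembling the blocks and conjugating back gives the entries of e^{tA} as shown above.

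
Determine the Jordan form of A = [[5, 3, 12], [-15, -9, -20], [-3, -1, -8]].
The characteristic polynomial is det(xI - A) = (x + 4)^3, so the eigenvalues are -4 (algebraic multiplicity 3).

For λ = -4: rank(A + 4I) = 1, rank((A + 4I)^2) = 0. The eigenspace has dimension 3 - 1 = 2, so there are 2 Jordan blocks; the rank sequence gives block sizes [2, 1].

Assembling the blocks gives the Jordan form J above.

J = [[-4, 1, 0], [0, -4, 0], [0, 0, -4]]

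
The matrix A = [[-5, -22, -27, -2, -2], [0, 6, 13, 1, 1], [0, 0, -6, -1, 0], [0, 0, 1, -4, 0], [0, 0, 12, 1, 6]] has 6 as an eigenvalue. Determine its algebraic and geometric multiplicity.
algebraic multiplicity 2, geometric multiplicity 1

The characteristic polynomial is (x - 6)^2(x + 5)^3, so the factor x - 6 appears with exponent 2: the algebraic multiplicity is 2.

rank(A - 6I) = 4, so the eigenspace has dimension 5 - 4 = 1: the geometric multiplicity is 1.

Since 1 < 2, A is not diagonalizable.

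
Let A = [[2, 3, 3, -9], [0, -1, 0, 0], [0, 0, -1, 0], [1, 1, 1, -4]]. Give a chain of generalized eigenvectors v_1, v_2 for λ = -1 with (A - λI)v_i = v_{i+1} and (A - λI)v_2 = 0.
We seek v_1 ∈ ker((A + I)^2) \ ker(A + I), then set v_{i+1} = (A + I) v_i.

One such chain is v_1 = [[-2, 1, -1, -1]]^T, v_2 = [[3, 0, 0, 1]]^T. Check: (A + I) v_2 = [[0, 0, 0, 0]]^T = 0.

v_1 = [[-2, 1, -1, -1]]^T, v_2 = [[3, 0, 0, 1]]^T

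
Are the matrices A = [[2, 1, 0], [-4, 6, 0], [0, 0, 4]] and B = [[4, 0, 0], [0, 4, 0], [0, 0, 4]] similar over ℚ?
No.

Both have characteristic polynomial (x - 4)^3, but the minimal polynomial of A is (x - 4)^2 while the minimal polynomial of B is x - 4. The minimal polynomial is a similarity invariant, so A and B are not similar.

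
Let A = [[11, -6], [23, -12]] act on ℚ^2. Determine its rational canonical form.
The invariant factors of A (the non-unit diagonal entries of the Smith normal form of xI - A over ℚ[x]) are x^2 + x + 6, each dividing the next. The characteristic polynomial is their product, x^2 + x + 6.

The rational canonical form is the block-diagonal matrix of companion matrices C(f_i):
R = [[0, -6], [1, -1]].

Note the characteristic polynomial does not split into linear factors over ℚ, so A has no Jordan form over ℚ; the rational canonical form exists over any field.

R = [[0, -6], [1, -1]]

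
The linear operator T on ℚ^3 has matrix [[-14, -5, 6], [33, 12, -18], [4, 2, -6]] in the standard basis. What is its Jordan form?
The characteristic polynomial is det(xI - A) = (x + 2)(x + 3)^2, so the eigenvalues are -3 (algebraic multiplicity 2), -2 (algebraic multiplicity 1).

For λ = -3: rank(A + 3I) = 2, rank((A + 3I)^2) = 1. The eigenspace has dimension 3 - 2 = 1, so there is 1 Jordan block; the rank sequence gives block sizes [2].

For λ = -2: algebraic multiplicity 1 gives one 1×1 block.

Assembling the blocks gives the Jordan form J above.

J = [[-3, 1, 0], [0, -3, 0], [0, 0, -2]]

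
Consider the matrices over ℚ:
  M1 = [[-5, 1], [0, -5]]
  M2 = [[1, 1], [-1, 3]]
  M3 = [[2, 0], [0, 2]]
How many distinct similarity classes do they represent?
Characteristic polynomials: χ_{M1} = (x + 5)^2, χ_{M2} = (x - 2)^2, χ_{M3} = (x - 2)^2.

{M1}: invariant factors (x + 5)^2.

{M2}: invariant factors (x - 2)^2.

{M3}: invariant factors x - 2, x - 2.

Matrices are similar if and only if their invariant-factor lists agree; the partition into similarity classes is {M1}, {M2}, {M3}.

3 classes: {M1}, {M2}, {M3}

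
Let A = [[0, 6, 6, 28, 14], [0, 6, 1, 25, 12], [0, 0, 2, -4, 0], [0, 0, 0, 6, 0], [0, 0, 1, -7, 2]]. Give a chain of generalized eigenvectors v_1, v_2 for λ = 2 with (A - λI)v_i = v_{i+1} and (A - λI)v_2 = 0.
v_1 = [[1, -1, 1, 0, 0]]^T, v_2 = [[-2, -3, 0, 0, 1]]^T

We seek v_1 ∈ ker((A - 2I)^2) \ ker(A - 2I), then set v_{i+1} = (A - 2I) v_i.

One such chain is v_1 = [[1, -1, 1, 0, 0]]^T, v_2 = [[-2, -3, 0, 0, 1]]^T. Check: (A - 2I) v_2 = [[0, 0, 0, 0, 0]]^T = 0.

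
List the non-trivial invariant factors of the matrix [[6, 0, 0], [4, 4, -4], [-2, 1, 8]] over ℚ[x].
The Jordan structure of A has elementary divisors (x - 6)^2, (x - 6). Arranging the block sizes at each eigenvalue in decreasing order and taking row products gives the invariant factors.

Invariant factors (smallest first, each dividing the next): x - 6, (x - 6)^2.

Check: the last factor (x - 6)^2 is the minimal polynomial, and the product (x - 6)^3 is the characteristic polynomial.

x - 6, (x - 6)^2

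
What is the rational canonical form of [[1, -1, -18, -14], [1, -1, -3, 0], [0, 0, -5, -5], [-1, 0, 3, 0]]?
R = [[0, 0, 0, -5], [1, 0, 0, -6], [0, 1, 0, -1], [0, 0, 1, -5]]

The invariant factors of A (the non-unit diagonal entries of the Smith normal form of xI - A over ℚ[x]) are (x + 5)(x^3 + x + 1), each dividing the next. The characteristic polynomial is their product, (x + 5)(x^3 + x + 1).

The rational canonical form is the block-diagonal matrix of companion matrices C(f_i):
R = [[0, 0, 0, -5], [1, 0, 0, -6], [0, 1, 0, -1], [0, 0, 1, -5]].

Note the characteristic polynomial does not split into linear factors over ℚ, so A has no Jordan form over ℚ; the rational canonical form exists over any field.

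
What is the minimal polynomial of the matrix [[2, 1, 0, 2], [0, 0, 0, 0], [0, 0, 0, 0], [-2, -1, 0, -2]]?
m_A(x) = x^2

The characteristic polynomial factors as x^4. The minimal polynomial is ∏(x - λ)^{k_λ} where k_λ is the size of the largest Jordan block at λ.

For λ = 0: rank(A) = 1, and the largest Jordan block has size 2 (the smallest k with rank(A^k) = rank(A^(k+1))).

So m_A(x) = x^2.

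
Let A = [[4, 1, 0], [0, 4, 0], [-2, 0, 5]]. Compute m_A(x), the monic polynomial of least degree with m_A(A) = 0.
m_A(x) = (x - 5)(x - 4)^2

The characteristic polynomial factors as (x - 5)(x - 4)^2. The minimal polynomial is ∏(x - λ)^{k_λ} where k_λ is the size of the largest Jordan block at λ.

For λ = 4: rank(A - 4I) = 2, and the largest Jordan block has size 2 (the smallest k with rank((A - 4I)^k) = rank((A - 4I)^(k+1))).
For λ = 5: rank(A - 5I) = 2, and the largest Jordan block has size 1 (the smallest k with rank((A - 5I)^k) = rank((A - 5I)^(k+1))).

So m_A(x) = (x - 5)(x - 4)^2.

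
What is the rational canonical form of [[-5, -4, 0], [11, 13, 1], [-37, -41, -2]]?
R = [[0, 0, -15], [1, 0, -4], [0, 1, 6]]

The invariant factors of A (the non-unit diagonal entries of the Smith normal form of xI - A over ℚ[x]) are (x - 3)(x^2 - 3x - 5), each dividing the next. The characteristic polynomial is their product, (x - 3)(x^2 - 3x - 5).

The rational canonical form is the block-diagonal matrix of companion matrices C(f_i):
R = [[0, 0, -15], [1, 0, -4], [0, 1, 6]].

Note the characteristic polynomial does not split into linear factors over ℚ, so A has no Jordan form over ℚ; the rational canonical form exists over any field.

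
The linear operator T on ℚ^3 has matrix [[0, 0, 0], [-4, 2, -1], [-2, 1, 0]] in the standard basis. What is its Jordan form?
The characteristic polynomial is det(xI - A) = x(x - 1)^2, so the eigenvalues are 0 (algebraic multiplicity 1), 1 (algebraic multiplicity 2).

For λ = 0: algebraic multiplicity 1 gives one 1×1 block.

For λ = 1: rank(A - I) = 2, rank((A - I)^2) = 1. The eigenspace has dimension 3 - 2 = 1, so there is 1 Jordan block; the rank sequence gives block sizes [2].

Assembling the blocks gives the Jordan form J above.

J = [[0, 0, 0], [0, 1, 1], [0, 0, 1]]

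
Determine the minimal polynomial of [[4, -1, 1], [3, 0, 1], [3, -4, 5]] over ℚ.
The characteristic polynomial factors as (x - 4)^2(x - 1). The minimal polynomial is ∏(x - λ)^{k_λ} where k_λ is the size of the largest Jordan block at λ.

For λ = 1: rank(A - I) = 2, and the largest Jordan block has size 1 (the smallest k with rank((A - I)^k) = rank((A - I)^(k+1))).
For λ = 4: rank(A - 4I) = 2, and the largest Jordan block has size 2 (the smallest k with rank((A - 4I)^k) = rank((A - 4I)^(k+1))).

So m_A(x) = (x - 4)^2(x - 1).

m_A(x) = (x - 4)^2(x - 1)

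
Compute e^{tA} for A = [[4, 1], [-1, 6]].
A has Jordan form J = [[5, 1], [0, 5]] with A = PJP^{-1}, so e^{tA} = P e^{tJ} P^{-1}.

For a Jordan block J_k(λ), e^{tJ_k(λ)} = e^{λt} · (I + tN + t^2 N^2/2! + ... + t^{k-1} N^{k-1}/(k-1)!) where N is the nilpotent superdiagonal part.

Assembling the blocks and conjugating back gives the entries of e^{tA} as shown above.

e^{tA} = [[(1 - t)*e^{5*t}, t*e^{5*t}], [-t*e^{5*t}, (t + 1)*e^{5*t}]]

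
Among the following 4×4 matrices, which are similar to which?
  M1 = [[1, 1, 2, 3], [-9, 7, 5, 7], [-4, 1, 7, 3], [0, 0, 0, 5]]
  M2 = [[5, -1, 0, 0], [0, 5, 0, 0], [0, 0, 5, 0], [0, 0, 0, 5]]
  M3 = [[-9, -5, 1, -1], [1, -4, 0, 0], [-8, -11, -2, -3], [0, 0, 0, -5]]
Characteristic polynomials: χ_{M1} = (x - 5)^4, χ_{M2} = (x - 5)^4, χ_{M3} = (x + 5)^4.

{M1}: invariant factors x - 5, (x - 5)^3.

{M2}: invariant factors x - 5, x - 5, (x - 5)^2.

{M3}: invariant factors x + 5, (x + 5)^3.

Matrices are similar if and only if their invariant-factor lists agree; the partition into similarity classes is {M1}, {M2}, {M3}.

3 classes: {M1}, {M2}, {M3}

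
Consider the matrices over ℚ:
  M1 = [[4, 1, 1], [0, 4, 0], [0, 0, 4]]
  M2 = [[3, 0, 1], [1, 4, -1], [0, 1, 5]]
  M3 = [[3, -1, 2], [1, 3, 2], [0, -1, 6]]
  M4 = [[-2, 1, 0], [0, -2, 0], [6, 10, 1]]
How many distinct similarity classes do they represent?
3 classes: {M1}, {M2, M3}, {M4}

Characteristic polynomials: χ_{M1} = (x - 4)^3, χ_{M2} = (x - 4)^3, χ_{M3} = (x - 4)^3, χ_{M4} = (x - 1)(x + 2)^2.

{M1}: invariant factors x - 4, (x - 4)^2.

{M2, M3}: invariant factors (x - 4)^3.

{M4}: invariant factors (x - 1)(x + 2)^2.

Matrices are similar if and only if their invariant-factor lists agree; the partition into similarity classes is {M1}, {M2, M3}, {M4}.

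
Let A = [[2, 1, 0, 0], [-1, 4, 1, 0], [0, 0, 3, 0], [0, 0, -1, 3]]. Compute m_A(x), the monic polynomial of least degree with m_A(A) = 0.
The characteristic polynomial factors as (x - 3)^4. The minimal polynomial is ∏(x - λ)^{k_λ} where k_λ is the size of the largest Jordan block at λ.

For λ = 3: rank(A - 3I) = 2, and the largest Jordan block has size 3 (the smallest k with rank((A - 3I)^k) = rank((A - 3I)^(k+1))).

So m_A(x) = (x - 3)^3.

m_A(x) = (x - 3)^3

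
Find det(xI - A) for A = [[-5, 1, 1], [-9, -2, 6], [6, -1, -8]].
χ_A(x) = (x + 5)^3

xI - A = [[x + 5, -1, -1], [9, x + 2, -6], [-6, 1, x + 8]].

Expanding det(xI - A) along the first row:
det(xI - A) = + (x + 5)·det([[x + 2, -6], [1, x + 8]]) - (-1)·det([[9, -6], [-6, x + 8]]) + (-1)·det([[9, x + 2], [-6, 1]]).

Evaluating gives χ_A(x) = x^3 + 15x^2 + 75x + 125 = (x + 5)^3.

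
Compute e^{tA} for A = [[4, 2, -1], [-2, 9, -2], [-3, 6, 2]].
A has Jordan form J = [[5, 1, 0], [0, 5, 0], [0, 0, 5]] with A = PJP^{-1}, so e^{tA} = P e^{tJ} P^{-1}.

For a Jordan block J_k(λ), e^{tJ_k(λ)} = e^{λt} · (I + tN + t^2 N^2/2! + ... + t^{k-1} N^{k-1}/(k-1)!) where N is the nilpotent superdiagonal part.

Assembling the blocks and conjugating back gives the entries of e^{tA} as shown above.

e^{tA} = [[(1 - t)*e^{5*t}, 2*t*e^{5*t}, -t*e^{5*t}], [-2*t*e^{5*t}, (4*t + 1)*e^{5*t}, -2*t*e^{5*t}], [-3*t*e^{5*t}, 6*t*e^{5*t}, (1 - 3*t)*e^{5*t}]]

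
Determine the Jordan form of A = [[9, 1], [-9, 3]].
The characteristic polynomial is det(xI - A) = (x - 6)^2, so the eigenvalues are 6 (algebraic multiplicity 2).

For λ = 6: rank(A - 6I) = 1, rank((A - 6I)^2) = 0. The eigenspace has dimension 2 - 1 = 1, so there is 1 Jordan block; the rank sequence gives block sizes [2].

Assembling the blocks gives the Jordan form J above.

J = [[6, 1], [0, 6]]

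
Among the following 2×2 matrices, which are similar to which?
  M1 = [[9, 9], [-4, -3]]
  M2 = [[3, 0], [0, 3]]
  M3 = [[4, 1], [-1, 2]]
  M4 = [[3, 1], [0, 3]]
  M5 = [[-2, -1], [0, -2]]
Characteristic polynomials: χ_{M1} = (x - 3)^2, χ_{M2} = (x - 3)^2, χ_{M3} = (x - 3)^2, χ_{M4} = (x - 3)^2, χ_{M5} = (x + 2)^2.

{M1, M3, M4}: invariant factors (x - 3)^2.

{M2}: invariant factors x - 3, x - 3.

{M5}: invariant factors (x + 2)^2.

Matrices are similar if and only if their invariant-factor lists agree; the partition into similarity classes is {M1, M3, M4}, {M2}, {M5}.

3 classes: {M1, M3, M4}, {M2}, {M5}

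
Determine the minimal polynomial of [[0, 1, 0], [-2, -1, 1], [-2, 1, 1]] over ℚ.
The characteristic polynomial factors as x^3. The minimal polynomial is ∏(x - λ)^{k_λ} where k_λ is the size of the largest Jordan block at λ.

For λ = 0: rank(A) = 2, and the largest Jordan block has size 3 (the smallest k with rank(A^k) = rank(A^(k+1))).

So m_A(x) = x^3.

m_A(x) = x^3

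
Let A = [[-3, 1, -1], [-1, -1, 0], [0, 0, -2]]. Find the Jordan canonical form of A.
J = [[-2, 1, 0], [0, -2, 1], [0, 0, -2]]

The characteristic polynomial is det(xI - A) = (x + 2)^3, so the eigenvalues are -2 (algebraic multiplicity 3).

For λ = -2: rank(A + 2I) = 2, rank((A + 2I)^2) = 1, rank((A + 2I)^3) = 0. The eigenspace has dimension 3 - 2 = 1, so there is 1 Jordan block; the rank sequence gives block sizes [3].

Assembling the blocks gives the Jordan form J above.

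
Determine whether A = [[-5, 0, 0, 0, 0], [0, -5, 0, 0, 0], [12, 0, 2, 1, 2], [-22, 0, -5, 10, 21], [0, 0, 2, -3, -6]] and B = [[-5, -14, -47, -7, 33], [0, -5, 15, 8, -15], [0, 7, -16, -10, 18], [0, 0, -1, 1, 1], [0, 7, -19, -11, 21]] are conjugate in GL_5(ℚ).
Yes.

Two matrices over a field are similar if and only if they have the same invariant factors.

Both A and B have characteristic polynomial (x - 2)^3(x + 5)^2 and minimal polynomial (x - 2)^3(x + 5). Computing further, both have invariant factors x + 5, (x - 2)^3(x + 5). Hence A and B are similar.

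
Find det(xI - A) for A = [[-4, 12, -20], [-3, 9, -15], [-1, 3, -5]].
xI - A = [[x + 4, -12, 20], [3, x - 9, 15], [1, -3, x + 5]].

Expanding det(xI - A) along the first row:
det(xI - A) = + (x + 4)·det([[x - 9, 15], [-3, x + 5]]) - (-12)·det([[3, 15], [1, x + 5]]) + (20)·det([[3, x - 9], [1, -3]]).

Evaluating gives χ_A(x) = x^3.

χ_A(x) = x^3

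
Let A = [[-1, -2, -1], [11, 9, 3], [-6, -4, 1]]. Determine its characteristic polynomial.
xI - A = [[x + 1, 2, 1], [-11, x - 9, -3], [6, 4, x - 1]].

Expanding det(xI - A) along the first row:
det(xI - A) = + (x + 1)·det([[x - 9, -3], [4, x - 1]]) - (2)·det([[-11, -3], [6, x - 1]]) + (1)·det([[-11, x - 9], [6, 4]]).

Evaluating gives χ_A(x) = x^3 - 9x^2 + 27x - 27 = (x - 3)^3.

χ_A(x) = (x - 3)^3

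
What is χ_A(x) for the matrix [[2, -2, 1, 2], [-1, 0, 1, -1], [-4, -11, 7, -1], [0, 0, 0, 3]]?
χ_A(x) = (x - 3)^4

xI - A = [[x - 2, 2, -1, -2], [1, x, -1, 1], [4, 11, x - 7, 1], [0, 0, 0, x - 3]].

Expanding det(xI - A) along the first row:
det(xI - A) = + (x - 2)·det([[x, -1, 1], [11, x - 7, 1], [0, 0, x - 3]]) - (2)·det([[1, -1, 1], [4, x - 7, 1], [0, 0, x - 3]]) + (-1)·det([[1, x, 1], [4, 11, 1], [0, 0, x - 3]]) - (-2)·det([[1, x, -1], [4, 11, x - 7], [0, 0, 0]]).

Evaluating gives χ_A(x) = x^4 - 12x^3 + 54x^2 - 108x + 81 = (x - 3)^4.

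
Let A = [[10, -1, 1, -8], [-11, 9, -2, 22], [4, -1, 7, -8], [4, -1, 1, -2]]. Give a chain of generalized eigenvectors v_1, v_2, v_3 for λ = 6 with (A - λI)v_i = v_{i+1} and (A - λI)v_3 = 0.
We seek v_1 ∈ ker((A - 6I)^3) \ ker((A - 6I)^2), then set v_{i+1} = (A - 6I) v_i.

One such chain is v_1 = [[0, 0, 1, 0]]^T, v_2 = [[1, -2, 1, 1]]^T, v_3 = [[-1, 3, -1, -1]]^T. Check: (A - 6I) v_3 = [[0, 0, 0, 0]]^T = 0.

v_1 = [[0, 0, 1, 0]]^T, v_2 = [[1, -2, 1, 1]]^T, v_3 = [[-1, 3, -1, -1]]^T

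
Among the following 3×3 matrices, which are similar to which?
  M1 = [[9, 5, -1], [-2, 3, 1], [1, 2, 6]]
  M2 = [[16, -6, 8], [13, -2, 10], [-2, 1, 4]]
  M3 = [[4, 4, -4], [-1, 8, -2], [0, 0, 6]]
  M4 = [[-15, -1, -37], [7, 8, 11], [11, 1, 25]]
Characteristic polynomials: χ_{M1} = (x - 6)^3, χ_{M2} = (x - 6)^3, χ_{M3} = (x - 6)^3, χ_{M4} = (x - 6)^3.

{M1, M2, M4}: invariant factors (x - 6)^3.

{M3}: invariant factors x - 6, (x - 6)^2.

Matrices are similar if and only if their invariant-factor lists agree; the partition into similarity classes is {M1, M2, M4}, {M3}.

2 classes: {M1, M2, M4}, {M3}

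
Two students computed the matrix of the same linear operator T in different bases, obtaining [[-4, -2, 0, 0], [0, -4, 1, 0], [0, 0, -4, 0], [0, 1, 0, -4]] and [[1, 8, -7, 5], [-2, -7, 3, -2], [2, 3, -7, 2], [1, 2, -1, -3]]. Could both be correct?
Two matrices over a field are similar if and only if they have the same invariant factors.

Both A and B have characteristic polynomial (x + 4)^4 and minimal polynomial (x + 4)^3. Computing further, both have invariant factors x + 4, (x + 4)^3. Hence A and B are similar.

Yes.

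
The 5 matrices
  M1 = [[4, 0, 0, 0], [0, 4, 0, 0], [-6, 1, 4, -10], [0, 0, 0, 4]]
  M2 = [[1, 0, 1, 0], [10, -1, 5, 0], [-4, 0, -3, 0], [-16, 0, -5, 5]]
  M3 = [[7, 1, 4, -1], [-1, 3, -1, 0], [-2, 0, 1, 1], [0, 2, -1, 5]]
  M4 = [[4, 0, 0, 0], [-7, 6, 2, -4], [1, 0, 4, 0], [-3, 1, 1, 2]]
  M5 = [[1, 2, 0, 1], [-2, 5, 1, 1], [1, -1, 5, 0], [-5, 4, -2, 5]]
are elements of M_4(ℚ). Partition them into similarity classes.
Characteristic polynomials: χ_{M1} = (x - 4)^4, χ_{M2} = (x - 5)(x + 1)^3, χ_{M3} = (x - 4)^4, χ_{M4} = (x - 4)^4, χ_{M5} = (x - 4)^4.

{M1}: invariant factors x - 4, x - 4, (x - 4)^2.

{M2}: invariant factors x + 1, (x - 5)(x + 1)^2.

{M3, M4, M5}: invariant factors (x - 4)^2, (x - 4)^2.

Matrices are similar if and only if their invariant-factor lists agree; the partition into similarity classes is {M1}, {M2}, {M3, M4, M5}.

3 classes: {M1}, {M2}, {M3, M4, M5}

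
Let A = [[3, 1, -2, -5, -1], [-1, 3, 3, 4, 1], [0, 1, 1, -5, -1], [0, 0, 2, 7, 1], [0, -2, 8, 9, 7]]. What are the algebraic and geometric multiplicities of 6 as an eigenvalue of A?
algebraic multiplicity 2, geometric multiplicity 1

The characteristic polynomial is (x - 6)^2(x - 3)^3, so the factor x - 6 appears with exponent 2: the algebraic multiplicity is 2.

rank(A - 6I) = 4, so the eigenspace has dimension 5 - 4 = 1: the geometric multiplicity is 1.

Since 1 < 2, A is not diagonalizable.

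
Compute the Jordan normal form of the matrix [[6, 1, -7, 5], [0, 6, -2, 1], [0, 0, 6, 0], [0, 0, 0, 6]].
The characteristic polynomial is det(xI - A) = (x - 6)^4, so the eigenvalues are 6 (algebraic multiplicity 4).

For λ = 6: rank(A - 6I) = 2, rank((A - 6I)^2) = 1, rank((A - 6I)^3) = 0. The eigenspace has dimension 4 - 2 = 2, so there are 2 Jordan blocks; the rank sequence gives block sizes [3, 1].

Assembling the blocks gives the Jordan form J above.

J = [[6, 1, 0, 0], [0, 6, 1, 0], [0, 0, 6, 0], [0, 0, 0, 6]]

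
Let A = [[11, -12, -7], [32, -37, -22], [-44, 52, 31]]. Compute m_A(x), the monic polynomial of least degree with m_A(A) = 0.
The characteristic polynomial factors as (x - 3)(x - 1)^2. The minimal polynomial is ∏(x - λ)^{k_λ} where k_λ is the size of the largest Jordan block at λ.

For λ = 1: rank(A - I) = 2, and the largest Jordan block has size 2 (the smallest k with rank((A - I)^k) = rank((A - I)^(k+1))).
For λ = 3: rank(A - 3I) = 2, and the largest Jordan block has size 1 (the smallest k with rank((A - 3I)^k) = rank((A - 3I)^(k+1))).

So m_A(x) = (x - 3)(x - 1)^2.

m_A(x) = (x - 3)(x - 1)^2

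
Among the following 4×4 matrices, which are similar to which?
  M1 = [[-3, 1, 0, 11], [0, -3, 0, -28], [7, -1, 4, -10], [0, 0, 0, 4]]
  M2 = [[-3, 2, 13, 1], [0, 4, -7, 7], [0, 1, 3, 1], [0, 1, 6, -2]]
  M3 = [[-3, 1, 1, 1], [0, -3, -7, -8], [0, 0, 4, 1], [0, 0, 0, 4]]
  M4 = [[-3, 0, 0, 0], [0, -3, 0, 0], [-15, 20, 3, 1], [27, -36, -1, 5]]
2 classes: {M1, M2, M3}, {M4}

Characteristic polynomials: χ_{M1} = (x - 4)^2(x + 3)^2, χ_{M2} = (x - 4)^2(x + 3)^2, χ_{M3} = (x - 4)^2(x + 3)^2, χ_{M4} = (x - 4)^2(x + 3)^2.

{M1, M2, M3}: invariant factors (x - 4)^2(x + 3)^2.

{M4}: invariant factors x + 3, (x - 4)^2(x + 3).

Matrices are similar if and only if their invariant-factor lists agree; the partition into similarity classes is {M1, M2, M3}, {M4}.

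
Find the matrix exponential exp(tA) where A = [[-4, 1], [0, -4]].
e^{tA} = [[e^{-4*t}, t*e^{-4*t}], [0, e^{-4*t}]]

A has Jordan form J = [[-4, 1], [0, -4]] with A = PJP^{-1}, so e^{tA} = P e^{tJ} P^{-1}.

For a Jordan block J_k(λ), e^{tJ_k(λ)} = e^{λt} · (I + tN + t^2 N^2/2! + ... + t^{k-1} N^{k-1}/(k-1)!) where N is the nilpotent superdiagonal part.

Assembling the blocks and conjugating back gives the entries of e^{tA} as shown above.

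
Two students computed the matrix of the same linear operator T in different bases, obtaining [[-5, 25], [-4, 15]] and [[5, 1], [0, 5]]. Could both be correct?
Yes.

Two matrices over a field are similar if and only if they have the same invariant factors.

Both A and B have characteristic polynomial (x - 5)^2 and minimal polynomial (x - 5)^2. Computing further, both have invariant factors (x - 5)^2. Hence A and B are similar.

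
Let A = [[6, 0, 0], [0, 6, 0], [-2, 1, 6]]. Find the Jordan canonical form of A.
J = [[6, 1, 0], [0, 6, 0], [0, 0, 6]]

The characteristic polynomial is det(xI - A) = (x - 6)^3, so the eigenvalues are 6 (algebraic multiplicity 3).

For λ = 6: rank(A - 6I) = 1, rank((A - 6I)^2) = 0. The eigenspace has dimension 3 - 1 = 2, so there are 2 Jordan blocks; the rank sequence gives block sizes [2, 1].

Assembling the blocks gives the Jordan form J above.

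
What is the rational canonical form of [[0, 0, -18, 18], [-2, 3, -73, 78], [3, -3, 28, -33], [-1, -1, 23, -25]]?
The invariant factors of A (the non-unit diagonal entries of the Smith normal form of xI - A over ℚ[x]) are (x - 6)(x^3 - x + 3), each dividing the next. The characteristic polynomial is their product, (x - 6)(x^3 - x + 3).

The rational canonical form is the block-diagonal matrix of companion matrices C(f_i):
R = [[0, 0, 0, 18], [1, 0, 0, -9], [0, 1, 0, 1], [0, 0, 1, 6]].

Note the characteristic polynomial does not split into linear factors over ℚ, so A has no Jordan form over ℚ; the rational canonical form exists over any field.

R = [[0, 0, 0, 18], [1, 0, 0, -9], [0, 1, 0, 1], [0, 0, 1, 6]]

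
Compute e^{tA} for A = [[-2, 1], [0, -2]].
e^{tA} = [[e^{-2*t}, t*e^{-2*t}], [0, e^{-2*t}]]

A has Jordan form J = [[-2, 1], [0, -2]] with A = PJP^{-1}, so e^{tA} = P e^{tJ} P^{-1}.

For a Jordan block J_k(λ), e^{tJ_k(λ)} = e^{λt} · (I + tN + t^2 N^2/2! + ... + t^{k-1} N^{k-1}/(k-1)!) where N is the nilpotent superdiagonal part.

Assembling the blocks and conjugating back gives the entries of e^{tA} as shown above.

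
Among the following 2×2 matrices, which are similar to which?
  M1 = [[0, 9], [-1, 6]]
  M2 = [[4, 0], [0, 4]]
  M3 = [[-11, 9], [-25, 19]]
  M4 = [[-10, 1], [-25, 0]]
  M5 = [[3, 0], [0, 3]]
Characteristic polynomials: χ_{M1} = (x - 3)^2, χ_{M2} = (x - 4)^2, χ_{M3} = (x - 4)^2, χ_{M4} = (x + 5)^2, χ_{M5} = (x - 3)^2.

{M1}: invariant factors (x - 3)^2.

{M2}: invariant factors x - 4, x - 4.

{M3}: invariant factors (x - 4)^2.

{M4}: invariant factors (x + 5)^2.

{M5}: invariant factors x - 3, x - 3.

Matrices are similar if and only if their invariant-factor lists agree; the partition into similarity classes is {M1}, {M2}, {M3}, {M4}, {M5}.

5 classes: {M1}, {M2}, {M3}, {M4}, {M5}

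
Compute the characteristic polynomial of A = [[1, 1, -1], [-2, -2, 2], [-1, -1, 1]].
χ_A(x) = x^3

xI - A = [[x - 1, -1, 1], [2, x + 2, -2], [1, 1, x - 1]].

Expanding det(xI - A) along the first row:
det(xI - A) = + (x - 1)·det([[x + 2, -2], [1, x - 1]]) - (-1)·det([[2, -2], [1, x - 1]]) + (1)·det([[2, x + 2], [1, 1]]).

Evaluating gives χ_A(x) = x^3.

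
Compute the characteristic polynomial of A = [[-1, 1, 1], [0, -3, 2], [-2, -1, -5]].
xI - A = [[x + 1, -1, -1], [0, x + 3, -2], [2, 1, x + 5]].

Expanding det(xI - A) along the first row:
det(xI - A) = + (x + 1)·det([[x + 3, -2], [1, x + 5]]) - (-1)·det([[0, -2], [2, x + 5]]) + (-1)·det([[0, x + 3], [2, 1]]).

Evaluating gives χ_A(x) = x^3 + 9x^2 + 27x + 27 = (x + 3)^3.

χ_A(x) = (x + 3)^3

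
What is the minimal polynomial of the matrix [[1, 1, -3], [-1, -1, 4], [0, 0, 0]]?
The characteristic polynomial factors as x^3. The minimal polynomial is ∏(x - λ)^{k_λ} where k_λ is the size of the largest Jordan block at λ.

For λ = 0: rank(A) = 2, and the largest Jordan block has size 3 (the smallest k with rank(A^k) = rank(A^(k+1))).

So m_A(x) = x^3.

m_A(x) = x^3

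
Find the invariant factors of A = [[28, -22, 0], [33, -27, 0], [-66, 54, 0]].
x(x - 6)(x + 5)

The Jordan structure of A has elementary divisors (x + 5), x, (x - 6). Arranging the block sizes at each eigenvalue in decreasing order and taking row products gives the invariant factors.

Invariant factors (smallest first, each dividing the next): x(x - 6)(x + 5).

Check: the last factor x(x - 6)(x + 5) is the minimal polynomial, and the product x(x - 6)(x + 5) is the characteristic polynomial.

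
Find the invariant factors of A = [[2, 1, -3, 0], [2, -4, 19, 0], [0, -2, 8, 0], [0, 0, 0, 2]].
x - 2, (x - 2)^3

The Jordan structure of A has elementary divisors (x - 2)^3, (x - 2). Arranging the block sizes at each eigenvalue in decreasing order and taking row products gives the invariant factors.

Invariant factors (smallest first, each dividing the next): x - 2, (x - 2)^3.

Check: the last factor (x - 2)^3 is the minimal polynomial, and the product (x - 2)^4 is the characteristic polynomial.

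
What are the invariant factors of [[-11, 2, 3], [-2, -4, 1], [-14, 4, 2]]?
(x + 4)^2(x + 5)

The Jordan structure of A has elementary divisors (x + 5), (x + 4)^2. Arranging the block sizes at each eigenvalue in decreasing order and taking row products gives the invariant factors.

Invariant factors (smallest first, each dividing the next): (x + 4)^2(x + 5).

Check: the last factor (x + 4)^2(x + 5) is the minimal polynomial, and the product (x + 4)^2(x + 5) is the characteristic polynomial.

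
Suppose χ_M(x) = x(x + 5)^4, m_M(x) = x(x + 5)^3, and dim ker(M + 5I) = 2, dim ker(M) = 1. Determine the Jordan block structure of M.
λ = -5: algebraic multiplicity 4 (exponent in χ_M), largest block size 3 (exponent in m_M), 2 blocks (geometric multiplicity). These force block sizes [3, 1].
λ = 0: algebraic multiplicity 1 (exponent in χ_M), largest block size 1 (exponent in m_M), 1 block (geometric multiplicity). This forces block sizes [1].

Jordan blocks: (-5, 3), (-5, 1), (0, 1)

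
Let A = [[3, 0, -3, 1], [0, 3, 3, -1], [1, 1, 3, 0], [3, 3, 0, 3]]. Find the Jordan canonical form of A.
J = [[3, 1, 0, 0], [0, 3, 0, 0], [0, 0, 3, 1], [0, 0, 0, 3]]

The characteristic polynomial is det(xI - A) = (x - 3)^4, so the eigenvalues are 3 (algebraic multiplicity 4).

For λ = 3: rank(A - 3I) = 2, rank((A - 3I)^2) = 0. The eigenspace has dimension 4 - 2 = 2, so there are 2 Jordan blocks; the rank sequence gives block sizes [2, 2].

Assembling the blocks gives the Jordan form J above.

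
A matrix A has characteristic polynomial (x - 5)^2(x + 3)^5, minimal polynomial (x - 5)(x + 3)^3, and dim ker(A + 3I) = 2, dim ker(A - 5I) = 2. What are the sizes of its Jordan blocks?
λ = -3: algebraic multiplicity 5 (exponent in χ_A), largest block size 3 (exponent in m_A), 2 blocks (geometric multiplicity). These force block sizes [3, 2].
λ = 5: algebraic multiplicity 2 (exponent in χ_A), largest block size 1 (exponent in m_A), 2 blocks (geometric multiplicity). These force block sizes [1, 1].

Jordan blocks: (-3, 3), (-3, 2), (5, 1), (5, 1)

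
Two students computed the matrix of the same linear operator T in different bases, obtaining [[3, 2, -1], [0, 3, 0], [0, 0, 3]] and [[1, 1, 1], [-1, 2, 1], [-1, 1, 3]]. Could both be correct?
No.

trace(A) = 9 but trace(B) = 6. The trace is a similarity invariant, so A and B are not similar.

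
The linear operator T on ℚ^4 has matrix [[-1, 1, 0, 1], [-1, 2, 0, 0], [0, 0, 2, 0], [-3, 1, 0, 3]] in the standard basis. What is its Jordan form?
The characteristic polynomial is det(xI - A) = (x - 2)^2(x - 1)^2, so the eigenvalues are 1 (algebraic multiplicity 2), 2 (algebraic multiplicity 2).

For λ = 1: rank(A - I) = 3, rank((A - I)^2) = 2. The eigenspace has dimension 4 - 3 = 1, so there is 1 Jordan block; the rank sequence gives block sizes [2].

For λ = 2: rank(A - 2I) = 2. The eigenspace has dimension 4 - 2 = 2, so there are 2 Jordan blocks; the rank sequence gives block sizes [1, 1].

Assembling the blocks gives the Jordan form J above.

J = [[1, 1, 0, 0], [0, 1, 0, 0], [0, 0, 2, 0], [0, 0, 0, 2]]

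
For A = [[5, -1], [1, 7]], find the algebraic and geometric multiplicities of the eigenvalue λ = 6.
The characteristic polynomial is (x - 6)^2, so the factor x - 6 appears with exponent 2: the algebraic multiplicity is 2.

rank(A - 6I) = 1, so the eigenspace has dimension 2 - 1 = 1: the geometric multiplicity is 1.

Since 1 < 2, A is not diagonalizable.

algebraic multiplicity 2, geometric multiplicity 1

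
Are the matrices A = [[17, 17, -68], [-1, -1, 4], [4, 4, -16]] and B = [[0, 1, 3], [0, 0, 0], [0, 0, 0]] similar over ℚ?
Two matrices over a field are similar if and only if they have the same invariant factors.

Both A and B have characteristic polynomial x^3 and minimal polynomial x^2. Computing further, both have invariant factors x, x^2. Hence A and B are similar.

Yes.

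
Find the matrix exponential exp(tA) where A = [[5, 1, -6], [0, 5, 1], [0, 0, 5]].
e^{tA} = [[e^{5*t}, t*e^{5*t}, t*(t - 12)*e^{5*t}/2], [0, e^{5*t}, t*e^{5*t}], [0, 0, e^{5*t}]]

A has Jordan form J = [[5, 1, 0], [0, 5, 1], [0, 0, 5]] with A = PJP^{-1}, so e^{tA} = P e^{tJ} P^{-1}.

For a Jordan block J_k(λ), e^{tJ_k(λ)} = e^{λt} · (I + tN + t^2 N^2/2! + ... + t^{k-1} N^{k-1}/(k-1)!) where N is the nilpotent superdiagonal part.

Assembling the blocks and conjugating back gives the entries of e^{tA} as shown above.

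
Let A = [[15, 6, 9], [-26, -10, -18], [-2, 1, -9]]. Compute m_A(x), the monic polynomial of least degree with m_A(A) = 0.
m_A(x) = (x - 2)(x + 3)^2

The characteristic polynomial factors as (x - 2)(x + 3)^2. The minimal polynomial is ∏(x - λ)^{k_λ} where k_λ is the size of the largest Jordan block at λ.

For λ = -3: rank(A + 3I) = 2, and the largest Jordan block has size 2 (the smallest k with rank((A + 3I)^k) = rank((A + 3I)^(k+1))).
For λ = 2: rank(A - 2I) = 2, and the largest Jordan block has size 1 (the smallest k with rank((A - 2I)^k) = rank((A - 2I)^(k+1))).

So m_A(x) = (x - 2)(x + 3)^2.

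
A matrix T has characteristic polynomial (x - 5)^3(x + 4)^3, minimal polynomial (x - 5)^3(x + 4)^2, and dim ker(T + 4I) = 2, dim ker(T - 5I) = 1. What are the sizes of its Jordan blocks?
Jordan blocks: (-4, 2), (-4, 1), (5, 3)

λ = -4: algebraic multiplicity 3 (exponent in χ_T), largest block size 2 (exponent in m_T), 2 blocks (geometric multiplicity). These force block sizes [2, 1].
λ = 5: algebraic multiplicity 3 (exponent in χ_T), largest block size 3 (exponent in m_T), 1 block (geometric multiplicity). This forces block sizes [3].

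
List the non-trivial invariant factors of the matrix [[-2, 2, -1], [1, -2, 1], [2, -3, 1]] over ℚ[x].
(x + 1)^3

The Jordan structure of A has elementary divisors (x + 1)^3. Arranging the block sizes at each eigenvalue in decreasing order and taking row products gives the invariant factors.

Invariant factors (smallest first, each dividing the next): (x + 1)^3.

Check: the last factor (x + 1)^3 is the minimal polynomial, and the product (x + 1)^3 is the characteristic polynomial.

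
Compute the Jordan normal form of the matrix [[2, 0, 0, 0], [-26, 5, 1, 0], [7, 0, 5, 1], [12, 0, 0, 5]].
The characteristic polynomial is det(xI - A) = (x - 5)^3(x - 2), so the eigenvalues are 2 (algebraic multiplicity 1), 5 (algebraic multiplicity 3).

For λ = 2: algebraic multiplicity 1 gives one 1×1 block.

For λ = 5: rank(A - 5I) = 3, rank((A - 5I)^2) = 2, rank((A - 5I)^3) = 1. The eigenspace has dimension 4 - 3 = 1, so there is 1 Jordan block; the rank sequence gives block sizes [3].

Assembling the blocks gives the Jordan form J above.

J = [[2, 0, 0, 0], [0, 5, 1, 0], [0, 0, 5, 1], [0, 0, 0, 5]]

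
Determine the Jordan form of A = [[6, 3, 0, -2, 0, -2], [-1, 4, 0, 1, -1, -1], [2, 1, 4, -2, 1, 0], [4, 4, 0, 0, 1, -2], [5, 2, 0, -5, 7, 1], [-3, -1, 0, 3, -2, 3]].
J = [[4, 1, 0, 0, 0, 0], [0, 4, 1, 0, 0, 0], [0, 0, 4, 0, 0, 0], [0, 0, 0, 4, 1, 0], [0, 0, 0, 0, 4, 0], [0, 0, 0, 0, 0, 4]]

The characteristic polynomial is det(xI - A) = (x - 4)^6, so the eigenvalues are 4 (algebraic multiplicity 6).

For λ = 4: rank(A - 4I) = 3, rank((A - 4I)^2) = 1, rank((A - 4I)^3) = 0. The eigenspace has dimension 6 - 3 = 3, so there are 3 Jordan blocks; the rank sequence gives block sizes [3, 2, 1].

Assembling the blocks gives the Jordan form J above.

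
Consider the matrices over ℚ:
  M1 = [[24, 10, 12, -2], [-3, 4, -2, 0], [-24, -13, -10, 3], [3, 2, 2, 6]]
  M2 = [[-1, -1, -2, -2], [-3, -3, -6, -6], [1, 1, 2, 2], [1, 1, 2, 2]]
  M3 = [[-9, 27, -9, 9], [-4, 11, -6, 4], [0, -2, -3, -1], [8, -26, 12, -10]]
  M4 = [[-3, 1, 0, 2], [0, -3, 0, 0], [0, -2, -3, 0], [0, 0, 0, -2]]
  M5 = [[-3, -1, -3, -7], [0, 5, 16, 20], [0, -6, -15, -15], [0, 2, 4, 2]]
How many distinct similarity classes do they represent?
Characteristic polynomials: χ_{M1} = (x - 6)^4, χ_{M2} = x^4, χ_{M3} = (x + 2)(x + 3)^3, χ_{M4} = (x + 2)(x + 3)^3, χ_{M5} = (x + 2)(x + 3)^3.

{M1}: invariant factors (x - 6)^2, (x - 6)^2.

{M2}: invariant factors x, x, x^2.

{M3, M4, M5}: invariant factors x + 3, (x + 2)(x + 3)^2.

Matrices are similar if and only if their invariant-factor lists agree; the partition into similarity classes is {M1}, {M2}, {M3, M4, M5}.

3 classes: {M1}, {M2}, {M3, M4, M5}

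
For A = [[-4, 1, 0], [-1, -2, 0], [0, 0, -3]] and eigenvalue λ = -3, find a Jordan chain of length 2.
v_1 = [[0, 1, 0]]^T, v_2 = [[1, 1, 0]]^T

We seek v_1 ∈ ker((A + 3I)^2) \ ker(A + 3I), then set v_{i+1} = (A + 3I) v_i.

One such chain is v_1 = [[0, 1, 0]]^T, v_2 = [[1, 1, 0]]^T. Check: (A + 3I) v_2 = [[0, 0, 0]]^T = 0.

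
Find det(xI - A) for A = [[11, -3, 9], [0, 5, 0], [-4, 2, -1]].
xI - A = [[x - 11, 3, -9], [0, x - 5, 0], [4, -2, x + 1]].

Expanding det(xI - A) along the first row:
det(xI - A) = + (x - 11)·det([[x - 5, 0], [-2, x + 1]]) - (3)·det([[0, 0], [4, x + 1]]) + (-9)·det([[0, x - 5], [4, -2]]).

Evaluating gives χ_A(x) = x^3 - 15x^2 + 75x - 125 = (x - 5)^3.

χ_A(x) = (x - 5)^3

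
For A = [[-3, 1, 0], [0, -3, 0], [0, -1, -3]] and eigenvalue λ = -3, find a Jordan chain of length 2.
We seek v_1 ∈ ker((A + 3I)^2) \ ker(A + 3I), then set v_{i+1} = (A + 3I) v_i.

One such chain is v_1 = [[0, 1, 0]]^T, v_2 = [[1, 0, -1]]^T. Check: (A + 3I) v_2 = [[0, 0, 0]]^T = 0.

v_1 = [[0, 1, 0]]^T, v_2 = [[1, 0, -1]]^T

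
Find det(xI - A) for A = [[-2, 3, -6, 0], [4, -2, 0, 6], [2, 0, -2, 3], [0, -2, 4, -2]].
xI - A = [[x + 2, -3, 6, 0], [-4, x + 2, 0, -6], [-2, 0, x + 2, -3], [0, 2, -4, x + 2]].

Expanding det(xI - A) along the first row:
det(xI - A) = + (x + 2)·det([[x + 2, 0, -6], [0, x + 2, -3], [2, -4, x + 2]]) - (-3)·det([[-4, 0, -6], [-2, x + 2, -3], [0, -4, x + 2]]) + (6)·det([[-4, x + 2, -6], [-2, 0, -3], [0, 2, x + 2]]) - (0)·det([[-4, x + 2, 0], [-2, 0, x + 2], [0, 2, -4]]).

Evaluating gives χ_A(x) = x^4 + 8x^3 + 24x^2 + 32x + 16 = (x + 2)^4.

χ_A(x) = (x + 2)^4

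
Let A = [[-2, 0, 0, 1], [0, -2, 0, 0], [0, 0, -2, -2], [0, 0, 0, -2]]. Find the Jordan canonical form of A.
J = [[-2, 1, 0, 0], [0, -2, 0, 0], [0, 0, -2, 0], [0, 0, 0, -2]]

The characteristic polynomial is det(xI - A) = (x + 2)^4, so the eigenvalues are -2 (algebraic multiplicity 4).

For λ = -2: rank(A + 2I) = 1, rank((A + 2I)^2) = 0. The eigenspace has dimension 4 - 1 = 3, so there are 3 Jordan blocks; the rank sequence gives block sizes [2, 1, 1].

Assembling the blocks gives the Jordan form J above.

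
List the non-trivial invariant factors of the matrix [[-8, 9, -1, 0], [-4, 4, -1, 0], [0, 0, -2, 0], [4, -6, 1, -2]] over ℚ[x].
The Jordan structure of A has elementary divisors (x + 2)^3, (x + 2). Arranging the block sizes at each eigenvalue in decreasing order and taking row products gives the invariant factors.

Invariant factors (smallest first, each dividing the next): x + 2, (x + 2)^3.

Check: the last factor (x + 2)^3 is the minimal polynomial, and the product (x + 2)^4 is the characteristic polynomial.

x + 2, (x + 2)^3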